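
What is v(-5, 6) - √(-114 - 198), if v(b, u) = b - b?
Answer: -2*I*√78 ≈ -17.664*I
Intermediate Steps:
v(b, u) = 0
v(-5, 6) - √(-114 - 198) = 0 - √(-114 - 198) = 0 - √(-312) = 0 - 2*I*√78 = -2*I*√78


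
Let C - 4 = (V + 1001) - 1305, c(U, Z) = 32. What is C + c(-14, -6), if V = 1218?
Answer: 950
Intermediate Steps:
C = 918 (C = 4 + ((1218 + 1001) - 1305) = 4 + (2219 - 1305) = 4 + 914 = 918)
C + c(-14, -6) = 918 + 32 = 950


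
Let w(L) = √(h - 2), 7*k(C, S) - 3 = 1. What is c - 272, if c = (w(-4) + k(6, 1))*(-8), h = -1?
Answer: -1936/7 - 8*I*√3 ≈ -276.57 - 13.856*I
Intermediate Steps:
k(C, S) = 4/7 (k(C, S) = 3/7 + (⅐)*1 = 3/7 + ⅐ = 4/7)
w(L) = I*√3 (w(L) = √(-1 - 2) = √(-3) = I*√3)
c = -32/7 - 8*I*√3 (c = (I*√3 + 4/7)*(-8) = (4/7 + I*√3)*(-8) = -32/7 - 8*I*√3 ≈ -4.5714 - 13.856*I)
c - 272 = (-32/7 - 8*I*√3) - 272 = -1936/7 - 8*I*√3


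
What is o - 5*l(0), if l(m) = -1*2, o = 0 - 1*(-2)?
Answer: 12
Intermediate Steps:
o = 2 (o = 0 + 2 = 2)
l(m) = -2
o - 5*l(0) = 2 - 5*(-2) = 2 + 10 = 12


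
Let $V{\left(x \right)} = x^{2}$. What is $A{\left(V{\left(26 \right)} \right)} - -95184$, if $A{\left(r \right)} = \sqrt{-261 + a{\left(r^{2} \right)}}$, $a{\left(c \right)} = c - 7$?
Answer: $95184 + 2 \sqrt{114177} \approx 95860.0$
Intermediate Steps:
$a{\left(c \right)} = -7 + c$ ($a{\left(c \right)} = c - 7 = -7 + c$)
$A{\left(r \right)} = \sqrt{-268 + r^{2}}$ ($A{\left(r \right)} = \sqrt{-261 + \left(-7 + r^{2}\right)} = \sqrt{-268 + r^{2}}$)
$A{\left(V{\left(26 \right)} \right)} - -95184 = \sqrt{-268 + \left(26^{2}\right)^{2}} - -95184 = \sqrt{-268 + 676^{2}} + 95184 = \sqrt{-268 + 456976} + 95184 = \sqrt{456708} + 95184 = 2 \sqrt{114177} + 95184 = 95184 + 2 \sqrt{114177}$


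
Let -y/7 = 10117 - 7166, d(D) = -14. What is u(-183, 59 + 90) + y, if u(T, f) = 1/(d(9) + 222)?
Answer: -4296655/208 ≈ -20657.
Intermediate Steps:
y = -20657 (y = -7*(10117 - 7166) = -7*2951 = -20657)
u(T, f) = 1/208 (u(T, f) = 1/(-14 + 222) = 1/208)
u(-183, 59 + 90) + y = 1/208 - 20657 = -4296655/208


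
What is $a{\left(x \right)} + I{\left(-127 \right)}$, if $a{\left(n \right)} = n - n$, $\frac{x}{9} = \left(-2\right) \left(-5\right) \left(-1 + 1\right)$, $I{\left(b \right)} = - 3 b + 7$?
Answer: $388$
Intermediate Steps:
$I{\left(b \right)} = 7 - 3 b$
$x = 0$ ($x = 9 \left(-2\right) \left(-5\right) \left(-1 + 1\right) = 9 \cdot 10 \cdot 0 = 9 \cdot 0 = 0$)
$a{\left(n \right)} = 0$
$a{\left(x \right)} + I{\left(-127 \right)} = 0 + \left(7 - -381\right) = 0 + \left(7 + 381\right) = 0 + 388 = 388$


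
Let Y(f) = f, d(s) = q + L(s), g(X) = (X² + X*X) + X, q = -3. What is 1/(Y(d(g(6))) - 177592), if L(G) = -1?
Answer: -1/177596 ≈ -5.6308e-6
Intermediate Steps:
g(X) = X + 2*X² (g(X) = (X² + X²) + X = 2*X² + X = X + 2*X²)
d(s) = -4 (d(s) = -3 - 1 = -4)
1/(Y(d(g(6))) - 177592) = 1/(-4 - 177592) = 1/(-177596) = -1/177596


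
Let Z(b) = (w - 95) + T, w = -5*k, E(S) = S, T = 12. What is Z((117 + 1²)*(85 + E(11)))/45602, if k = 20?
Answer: -183/45602 ≈ -0.0040130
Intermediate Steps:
w = -100 (w = -5*20 = -100)
Z(b) = -183 (Z(b) = (-100 - 95) + 12 = -195 + 12 = -183)
Z((117 + 1²)*(85 + E(11)))/45602 = -183/45602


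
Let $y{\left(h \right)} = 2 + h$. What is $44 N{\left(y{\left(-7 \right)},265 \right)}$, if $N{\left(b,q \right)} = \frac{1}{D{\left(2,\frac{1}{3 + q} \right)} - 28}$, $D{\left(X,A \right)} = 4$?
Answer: $- \frac{11}{6} \approx -1.8333$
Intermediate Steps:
$N{\left(b,q \right)} = - \frac{1}{24}$ ($N{\left(b,q \right)} = \frac{1}{4 - 28} = \frac{1}{-24} = - \frac{1}{24}$)
$44 N{\left(y{\left(-7 \right)},265 \right)} = 44 \left(- \frac{1}{24}\right) = - \frac{11}{6}$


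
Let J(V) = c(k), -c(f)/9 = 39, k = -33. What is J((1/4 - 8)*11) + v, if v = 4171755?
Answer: 4171404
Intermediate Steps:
c(f) = -351 (c(f) = -9*39 = -351)
J(V) = -351
J((1/4 - 8)*11) + v = -351 + 4171755 = 4171404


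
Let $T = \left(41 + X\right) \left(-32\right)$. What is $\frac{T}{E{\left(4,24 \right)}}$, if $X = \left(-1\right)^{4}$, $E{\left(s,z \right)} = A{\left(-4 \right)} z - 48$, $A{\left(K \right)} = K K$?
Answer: $-4$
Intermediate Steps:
$A{\left(K \right)} = K^{2}$
$E{\left(s,z \right)} = -48 + 16 z$ ($E{\left(s,z \right)} = \left(-4\right)^{2} z - 48 = 16 z - 48 = -48 + 16 z$)
$X = 1$
$T = -1344$ ($T = \left(41 + 1\right) \left(-32\right) = 42 \left(-32\right) = -1344$)
$\frac{T}{E{\left(4,24 \right)}} = - \frac{1344}{-48 + 16 \cdot 24} = - \frac{1344}{-48 + 384} = - \frac{1344}{336} = \left(-1344\right) \frac{1}{336} = -4$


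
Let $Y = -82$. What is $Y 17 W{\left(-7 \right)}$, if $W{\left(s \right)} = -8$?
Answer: $11152$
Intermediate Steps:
$Y 17 W{\left(-7 \right)} = \left(-82\right) 17 \left(-8\right) = \left(-1394\right) \left(-8\right) = 11152$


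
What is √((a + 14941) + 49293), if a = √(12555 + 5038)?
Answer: √(64234 + √17593) ≈ 253.71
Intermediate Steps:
a = √17593 ≈ 132.64
√((a + 14941) + 49293) = √((√17593 + 14941) + 49293) = √((14941 + √17593) + 49293) = √(64234 + √17593)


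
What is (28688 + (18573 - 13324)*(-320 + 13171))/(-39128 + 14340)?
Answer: -67483587/24788 ≈ -2722.4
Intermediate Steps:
(28688 + (18573 - 13324)*(-320 + 13171))/(-39128 + 14340) = (28688 + 5249*12851)/(-24788) = (28688 + 67454899)*(-1/24788) = 67483587*(-1/24788) = -67483587/24788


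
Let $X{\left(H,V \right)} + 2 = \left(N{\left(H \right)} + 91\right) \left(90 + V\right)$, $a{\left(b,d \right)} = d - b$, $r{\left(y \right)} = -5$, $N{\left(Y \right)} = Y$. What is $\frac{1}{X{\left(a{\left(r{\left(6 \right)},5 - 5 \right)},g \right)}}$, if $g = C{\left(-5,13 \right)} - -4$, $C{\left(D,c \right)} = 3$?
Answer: $\frac{1}{9310} \approx 0.00010741$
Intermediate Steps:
$g = 7$ ($g = 3 - -4 = 3 + 4 = 7$)
$X{\left(H,V \right)} = -2 + \left(90 + V\right) \left(91 + H\right)$ ($X{\left(H,V \right)} = -2 + \left(H + 91\right) \left(90 + V\right) = -2 + \left(91 + H\right) \left(90 + V\right) = -2 + \left(90 + V\right) \left(91 + H\right)$)
$\frac{1}{X{\left(a{\left(r{\left(6 \right)},5 - 5 \right)},g \right)}} = \frac{1}{8188 + 90 \left(\left(5 - 5\right) - -5\right) + 91 \cdot 7 + \left(\left(5 - 5\right) - -5\right) 7} = \frac{1}{8188 + 90 \left(\left(5 - 5\right) + 5\right) + 637 + \left(\left(5 - 5\right) + 5\right) 7} = \frac{1}{8188 + 90 \left(0 + 5\right) + 637 + \left(0 + 5\right) 7} = \frac{1}{8188 + 90 \cdot 5 + 637 + 5 \cdot 7} = \frac{1}{8188 + 450 + 637 + 35} = \frac{1}{9310}$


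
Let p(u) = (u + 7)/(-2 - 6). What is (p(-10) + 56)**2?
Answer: 203401/64 ≈ 3178.1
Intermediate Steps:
p(u) = -7/8 - u/8 (p(u) = (7 + u)/(-8) = (7 + u)*(-1/8) = -7/8 - u/8)
(p(-10) + 56)**2 = ((-7/8 - 1/8*(-10)) + 56)**2 = ((-7/8 + 5/4) + 56)**2 = (3/8 + 56)**2 = (451/8)**2 = 203401/64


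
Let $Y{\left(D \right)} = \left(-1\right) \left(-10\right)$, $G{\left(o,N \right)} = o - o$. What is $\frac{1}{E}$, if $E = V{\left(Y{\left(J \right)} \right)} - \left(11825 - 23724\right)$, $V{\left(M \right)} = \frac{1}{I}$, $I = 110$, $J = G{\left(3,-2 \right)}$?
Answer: $\frac{110}{1308891} \approx 8.4041 \cdot 10^{-5}$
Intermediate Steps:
$G{\left(o,N \right)} = 0$
$J = 0$
$Y{\left(D \right)} = 10$
$V{\left(M \right)} = \frac{1}{110}$
$E = \frac{1308891}{110}$ ($E = \frac{1}{110} - \left(11825 - 23724\right) = \frac{1}{110} - -11899 = \frac{1}{110} + 11899 = \frac{1308891}{110} \approx 11899.0$)
$\frac{1}{E} = \frac{1}{\frac{1308891}{110}} = \frac{110}{1308891}$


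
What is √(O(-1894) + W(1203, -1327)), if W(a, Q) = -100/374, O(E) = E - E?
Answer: 5*I*√374/187 ≈ 0.51709*I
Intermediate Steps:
O(E) = 0
W(a, Q) = -50/187 (W(a, Q) = -100*1/374 = -50/187)
√(O(-1894) + W(1203, -1327)) = √(0 - 50/187) = √(-50/187) = 5*I*√374/187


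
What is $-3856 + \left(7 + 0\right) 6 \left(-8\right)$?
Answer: $-4192$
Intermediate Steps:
$-3856 + \left(7 + 0\right) 6 \left(-8\right) = -3856 + 7 \cdot 6 \left(-8\right) = -3856 + 42 \left(-8\right) = -3856 - 336 = -4192$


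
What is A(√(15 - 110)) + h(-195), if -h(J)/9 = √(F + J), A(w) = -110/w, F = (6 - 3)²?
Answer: I*(-171*√186 + 22*√95)/19 ≈ -111.46*I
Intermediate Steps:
F = 9 (F = 3² = 9)
h(J) = -9*√(9 + J)
A(√(15 - 110)) + h(-195) = -110/√(15 - 110) - 9*√(9 - 195) = -110*(-I*√95/95) - 9*I*√186 = -(-22)*I*√95/19 - 9*I*√186 = 22*I*√95/19 - 9*I*√186 = -9*I*√186 + 22*I*√95/19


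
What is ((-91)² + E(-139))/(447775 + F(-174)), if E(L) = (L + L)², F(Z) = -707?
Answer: 85565/447068 ≈ 0.19139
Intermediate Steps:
E(L) = 4*L² (E(L) = (2*L)² = 4*L²)
((-91)² + E(-139))/(447775 + F(-174)) = ((-91)² + 4*(-139)²)/(447775 - 707) = (8281 + 4*19321)/447068 = (8281 + 77284)*(1/447068) = 85565*(1/447068) = 85565/447068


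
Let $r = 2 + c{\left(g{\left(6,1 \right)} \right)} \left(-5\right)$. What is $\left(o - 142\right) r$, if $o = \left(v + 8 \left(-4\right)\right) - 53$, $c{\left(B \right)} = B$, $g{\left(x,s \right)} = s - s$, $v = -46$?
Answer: $-546$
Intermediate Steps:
$g{\left(x,s \right)} = 0$
$r = 2$ ($r = 2 + 0 \left(-5\right) = 2 + 0 = 2$)
$o = -131$ ($o = \left(-46 + 8 \left(-4\right)\right) - 53 = \left(-46 - 32\right) - 53 = -78 - 53 = -131$)
$\left(o - 142\right) r = \left(-131 - 142\right) 2 = \left(-273\right) 2 = -546$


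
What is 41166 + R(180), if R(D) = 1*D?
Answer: 41346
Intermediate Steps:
R(D) = D
41166 + R(180) = 41166 + 180 = 41346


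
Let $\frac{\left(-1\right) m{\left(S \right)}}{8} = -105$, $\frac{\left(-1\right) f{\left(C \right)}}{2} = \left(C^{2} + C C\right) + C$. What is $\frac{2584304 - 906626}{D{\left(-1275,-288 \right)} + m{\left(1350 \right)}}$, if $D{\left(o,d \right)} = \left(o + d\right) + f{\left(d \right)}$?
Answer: $- \frac{559226}{110641} \approx -5.0544$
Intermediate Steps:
$f{\left(C \right)} = - 4 C^{2} - 2 C$ ($f{\left(C \right)} = - 2 \left(\left(C^{2} + C C\right) + C\right) = - 2 \left(\left(C^{2} + C^{2}\right) + C\right) = - 2 \left(2 C^{2} + C\right) = - 2 \left(C + 2 C^{2}\right) = - 4 C^{2} - 2 C$)
$m{\left(S \right)} = 840$ ($m{\left(S \right)} = \left(-8\right) \left(-105\right) = 840$)
$D{\left(o,d \right)} = d + o - 2 d \left(1 + 2 d\right)$ ($D{\left(o,d \right)} = \left(o + d\right) - 2 d \left(1 + 2 d\right) = \left(d + o\right) - 2 d \left(1 + 2 d\right) = d + o - 2 d \left(1 + 2 d\right)$)
$\frac{2584304 - 906626}{D{\left(-1275,-288 \right)} + m{\left(1350 \right)}} = \frac{2584304 - 906626}{\left(-1275 - -288 - 4 \left(-288\right)^{2}\right) + 840} = \frac{1677678}{\left(-1275 + 288 - 331776\right) + 840} = \frac{1677678}{-332763 + 840} = \frac{1677678}{-331923} = 1677678 \left(- \frac{1}{331923}\right) = - \frac{559226}{110641}$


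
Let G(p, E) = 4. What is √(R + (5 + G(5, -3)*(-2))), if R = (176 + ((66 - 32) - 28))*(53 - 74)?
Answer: 15*I*√17 ≈ 61.847*I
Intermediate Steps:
R = -3822 (R = (176 + (34 - 28))*(-21) = (176 + 6)*(-21) = 182*(-21) = -3822)
√(R + (5 + G(5, -3)*(-2))) = √(-3822 + (5 + 4*(-2))) = √(-3822 + (5 - 8)) = √(-3822 - 3) = √(-3825) = 15*I*√17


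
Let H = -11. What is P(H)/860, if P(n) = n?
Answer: -11/860 ≈ -0.012791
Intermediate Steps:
P(H)/860 = -11/860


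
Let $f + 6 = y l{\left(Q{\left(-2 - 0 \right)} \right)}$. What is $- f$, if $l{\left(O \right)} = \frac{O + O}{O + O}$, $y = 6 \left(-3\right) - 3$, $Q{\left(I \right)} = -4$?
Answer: $27$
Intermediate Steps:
$y = -21$ ($y = -18 - 3 = -21$)
$l{\left(O \right)} = 1$ ($l{\left(O \right)} = \frac{2 O}{2 O} = 2 O \frac{1}{2 O} = 1$)
$f = -27$ ($f = -6 - 21 = -27$)
$- f = \left(-1\right) \left(-27\right) = 27$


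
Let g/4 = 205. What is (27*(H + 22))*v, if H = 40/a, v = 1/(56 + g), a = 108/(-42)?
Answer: 29/146 ≈ 0.19863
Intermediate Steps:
g = 820 (g = 4*205 = 820)
a = -18/7 (a = 108*(-1/42) = -18/7 ≈ -2.5714)
v = 1/876 (v = 1/(56 + 820) = 1/876 ≈ 0.0011416)
H = -140/9 (H = 40/(-18/7) = 40*(-7/18) = -140/9 ≈ -15.556)
(27*(H + 22))*v = (27*(-140/9 + 22))*(1/876) = (27*(58/9))*(1/876) = 174*(1/876) = 29/146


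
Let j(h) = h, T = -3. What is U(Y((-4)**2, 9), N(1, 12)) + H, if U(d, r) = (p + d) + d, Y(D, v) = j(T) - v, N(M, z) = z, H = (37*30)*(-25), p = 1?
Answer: -27773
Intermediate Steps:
H = -27750 (H = 1110*(-25) = -27750)
Y(D, v) = -3 - v
U(d, r) = 1 + 2*d (U(d, r) = (1 + d) + d = 1 + 2*d)
U(Y((-4)**2, 9), N(1, 12)) + H = (1 + 2*(-3 - 1*9)) - 27750 = (1 + 2*(-3 - 9)) - 27750 = (1 + 2*(-12)) - 27750 = (1 - 24) - 27750 = -23 - 27750 = -27773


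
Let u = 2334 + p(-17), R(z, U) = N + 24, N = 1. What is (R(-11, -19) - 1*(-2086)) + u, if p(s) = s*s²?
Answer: -468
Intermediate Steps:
p(s) = s³
R(z, U) = 25 (R(z, U) = 1 + 24 = 25)
u = -2579 (u = 2334 + (-17)³ = 2334 - 4913 = -2579)
(R(-11, -19) - 1*(-2086)) + u = (25 - 1*(-2086)) - 2579 = (25 + 2086) - 2579 = 2111 - 2579 = -468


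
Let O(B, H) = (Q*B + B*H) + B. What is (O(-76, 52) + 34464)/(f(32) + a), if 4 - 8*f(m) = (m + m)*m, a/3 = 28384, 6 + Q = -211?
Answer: 93856/169793 ≈ 0.55277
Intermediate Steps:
Q = -217 (Q = -6 - 211 = -217)
O(B, H) = -216*B + B*H (O(B, H) = (-217*B + B*H) + B = -216*B + B*H)
a = 85152 (a = 3*28384 = 85152)
f(m) = 1/2 - m**2/4 (f(m) = 1/2 - (m + m)*m/8 = 1/2 - 2*m*m/8 = 1/2 - m**2/4)
(O(-76, 52) + 34464)/(f(32) + a) = (-76*(-216 + 52) + 34464)/((1/2 - 1/4*32**2) + 85152) = (-76*(-164) + 34464)/((1/2 - 1/4*1024) + 85152) = (12464 + 34464)/((1/2 - 256) + 85152) = 46928/(-511/2 + 85152) = 46928/(169793/2) = 46928*(2/169793) = 93856/169793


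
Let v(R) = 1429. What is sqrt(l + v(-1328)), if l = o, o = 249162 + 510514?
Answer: 29*sqrt(905) ≈ 872.41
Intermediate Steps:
o = 759676
l = 759676
sqrt(l + v(-1328)) = sqrt(759676 + 1429) = sqrt(761105) = 29*sqrt(905)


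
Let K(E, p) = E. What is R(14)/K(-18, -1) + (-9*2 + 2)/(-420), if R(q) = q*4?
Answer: -968/315 ≈ -3.0730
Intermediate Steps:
R(q) = 4*q
R(14)/K(-18, -1) + (-9*2 + 2)/(-420) = (4*14)/(-18) + (-9*2 + 2)/(-420) = 56*(-1/18) + (-18 + 2)*(-1/420) = -28/9 - 16*(-1/420) = -28/9 + 4/105 = -968/315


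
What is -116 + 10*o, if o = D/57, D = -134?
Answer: -7952/57 ≈ -139.51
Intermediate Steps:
o = -134/57 ≈ -2.3509
-116 + 10*o = -116 + 10*(-134/57) = -116 - 1340/57 = -7952/57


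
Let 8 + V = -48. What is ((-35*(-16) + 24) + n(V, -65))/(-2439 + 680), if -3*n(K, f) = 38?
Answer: -1714/5277 ≈ -0.32481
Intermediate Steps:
V = -56 (V = -8 - 48 = -56)
n(K, f) = -38/3 (n(K, f) = -1/3*38 = -38/3)
((-35*(-16) + 24) + n(V, -65))/(-2439 + 680) = ((-35*(-16) + 24) - 38/3)/(-2439 + 680) = ((560 + 24) - 38/3)/(-1759) = (584 - 38/3)*(-1/1759) = (1714/3)*(-1/1759) = -1714/5277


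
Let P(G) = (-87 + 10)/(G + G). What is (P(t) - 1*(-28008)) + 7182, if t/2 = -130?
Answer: 18298877/520 ≈ 35190.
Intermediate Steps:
t = -260 (t = 2*(-130) = -260)
P(G) = -77/(2*G) (P(G) = -77*1/(2*G) = -77/(2*G))
(P(t) - 1*(-28008)) + 7182 = (-77/2/(-260) - 1*(-28008)) + 7182 = (-77/2*(-1/260) + 28008) + 7182 = (77/520 + 28008) + 7182 = 14564237/520 + 7182 = 18298877/520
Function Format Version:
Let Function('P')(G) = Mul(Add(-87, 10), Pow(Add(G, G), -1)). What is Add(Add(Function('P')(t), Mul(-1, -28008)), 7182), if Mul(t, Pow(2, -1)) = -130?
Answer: Rational(18298877, 520) ≈ 35190.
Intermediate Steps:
t = -260 (t = Mul(2, -130) = -260)
Function('P')(G) = Mul(Rational(-77, 2), Pow(G, -1)) (Function('P')(G) = Mul(-77, Pow(Mul(2, G), -1)) = Mul(-77, Mul(Rational(1, 2), Pow(G, -1))) = Mul(Rational(-77, 2), Pow(G, -1)))
Add(Add(Function('P')(t), Mul(-1, -28008)), 7182) = Add(Add(Mul(Rational(-77, 2), Pow(-260, -1)), Mul(-1, -28008)), 7182) = Add(Add(Mul(Rational(-77, 2), Rational(-1, 260)), 28008), 7182) = Add(Add(Rational(77, 520), 28008), 7182) = Add(Rational(14564237, 520), 7182) = Rational(18298877, 520)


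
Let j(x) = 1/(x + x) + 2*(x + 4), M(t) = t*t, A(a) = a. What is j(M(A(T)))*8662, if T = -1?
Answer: 90951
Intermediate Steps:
M(t) = t**2
j(x) = 8 + 1/(2*x) + 2*x (j(x) = 1/(2*x) + 2*(4 + x) = 1/(2*x) + (8 + 2*x) = 8 + 1/(2*x) + 2*x)
j(M(A(T)))*8662 = (8 + 1/(2*((-1)**2)) + 2*(-1)**2)*8662 = (8 + (1/2)/1 + 2*1)*8662 = (8 + (1/2)*1 + 2)*8662 = (8 + 1/2 + 2)*8662 = (21/2)*8662 = 90951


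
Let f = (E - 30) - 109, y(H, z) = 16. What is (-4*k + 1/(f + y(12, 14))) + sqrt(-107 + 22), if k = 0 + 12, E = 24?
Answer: -4753/99 + I*sqrt(85) ≈ -48.01 + 9.2195*I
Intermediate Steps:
k = 12
f = -115 (f = (24 - 30) - 109 = -6 - 109 = -115)
(-4*k + 1/(f + y(12, 14))) + sqrt(-107 + 22) = (-4*12 + 1/(-115 + 16)) + sqrt(-107 + 22) = (-48 + 1/(-99)) + sqrt(-85) = (-48 - 1/99) + I*sqrt(85) = -4753/99 + I*sqrt(85)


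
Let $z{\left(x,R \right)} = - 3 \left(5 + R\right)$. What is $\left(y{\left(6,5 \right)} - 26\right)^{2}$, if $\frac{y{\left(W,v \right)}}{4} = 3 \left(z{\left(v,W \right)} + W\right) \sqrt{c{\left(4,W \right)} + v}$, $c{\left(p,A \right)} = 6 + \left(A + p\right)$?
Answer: $2205172 + 16848 \sqrt{21} \approx 2.2824 \cdot 10^{6}$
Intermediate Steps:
$c{\left(p,A \right)} = 6 + A + p$
$z{\left(x,R \right)} = -15 - 3 R$
$y{\left(W,v \right)} = 4 \sqrt{10 + W + v} \left(-45 - 6 W\right)$ ($y{\left(W,v \right)} = 4 \cdot 3 \left(\left(-15 - 3 W\right) + W\right) \sqrt{\left(6 + W + 4\right) + v} = 4 \cdot 3 \left(-15 - 2 W\right) \sqrt{\left(10 + W\right) + v} = 4 \left(-45 - 6 W\right) \sqrt{10 + W + v} = 4 \sqrt{10 + W + v} \left(-45 - 6 W\right)$)
$\left(y{\left(6,5 \right)} - 26\right)^{2} = \left(\sqrt{10 + 6 + 5} \left(-180 - 144\right) - 26\right)^{2} = \left(\sqrt{21} \left(-180 - 144\right) - 26\right)^{2} = \left(\sqrt{21} \left(-324\right) - 26\right)^{2} = \left(- 324 \sqrt{21} - 26\right)^{2} = \left(-26 - 324 \sqrt{21}\right)^{2}$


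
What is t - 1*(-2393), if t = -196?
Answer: 2197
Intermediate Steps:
t - 1*(-2393) = -196 - 1*(-2393) = -196 + 2393 = 2197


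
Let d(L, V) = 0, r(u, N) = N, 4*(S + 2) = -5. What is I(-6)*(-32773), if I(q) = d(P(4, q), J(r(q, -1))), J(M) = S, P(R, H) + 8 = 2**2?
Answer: 0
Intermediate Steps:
S = -13/4 (S = -2 + (1/4)*(-5) = -2 - 5/4 = -13/4 ≈ -3.2500)
P(R, H) = -4 (P(R, H) = -8 + 2**2 = -8 + 4 = -4)
J(M) = -13/4
I(q) = 0
I(-6)*(-32773) = 0*(-32773) = 0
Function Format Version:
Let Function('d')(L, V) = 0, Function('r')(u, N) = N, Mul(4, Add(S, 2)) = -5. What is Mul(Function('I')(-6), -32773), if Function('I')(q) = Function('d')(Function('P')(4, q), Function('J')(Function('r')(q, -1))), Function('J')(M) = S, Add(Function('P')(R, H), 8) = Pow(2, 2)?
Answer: 0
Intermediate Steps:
S = Rational(-13, 4) (S = Add(-2, Mul(Rational(1, 4), -5)) = Add(-2, Rational(-5, 4)) = Rational(-13, 4) ≈ -3.2500)
Function('P')(R, H) = -4 (Function('P')(R, H) = Add(-8, Pow(2, 2)) = Add(-8, 4) = -4)
Function('J')(M) = Rational(-13, 4)
Function('I')(q) = 0
Mul(Function('I')(-6), -32773) = Mul(0, -32773) = 0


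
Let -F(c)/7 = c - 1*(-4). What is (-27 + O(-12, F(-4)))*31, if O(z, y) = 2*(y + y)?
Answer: -837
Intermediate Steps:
F(c) = -28 - 7*c (F(c) = -7*(c - 1*(-4)) = -7*(c + 4) = -7*(4 + c) = -28 - 7*c)
O(z, y) = 4*y (O(z, y) = 2*(2*y) = 4*y)
(-27 + O(-12, F(-4)))*31 = (-27 + 4*(-28 - 7*(-4)))*31 = (-27 + 4*(-28 + 28))*31 = (-27 + 4*0)*31 = (-27 + 0)*31 = -27*31 = -837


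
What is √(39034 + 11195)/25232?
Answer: 3*√5581/25232 ≈ 0.0088823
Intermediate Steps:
√(39034 + 11195)/25232 = √50229*(1/25232) = (3*√5581)*(1/25232) = 3*√5581/25232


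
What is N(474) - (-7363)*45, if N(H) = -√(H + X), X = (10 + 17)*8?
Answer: 331335 - √690 ≈ 3.3131e+5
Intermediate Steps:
X = 216 (X = 27*8 = 216)
N(H) = -√(216 + H) (N(H) = -√(H + 216) = -√(216 + H))
N(474) - (-7363)*45 = -√(216 + 474) - (-7363)*45 = -√690 - 1*(-331335) = -√690 + 331335 = 331335 - √690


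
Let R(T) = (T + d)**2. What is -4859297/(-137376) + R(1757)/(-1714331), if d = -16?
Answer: 7914045701851/235507935456 ≈ 33.604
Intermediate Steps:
R(T) = (-16 + T)**2 (R(T) = (T - 16)**2 = (-16 + T)**2)
-4859297/(-137376) + R(1757)/(-1714331) = -4859297/(-137376) + (-16 + 1757)**2/(-1714331) = -4859297*(-1/137376) + 1741**2*(-1/1714331) = 4859297/137376 + 3031081*(-1/1714331) = 4859297/137376 - 3031081/1714331 = 7914045701851/235507935456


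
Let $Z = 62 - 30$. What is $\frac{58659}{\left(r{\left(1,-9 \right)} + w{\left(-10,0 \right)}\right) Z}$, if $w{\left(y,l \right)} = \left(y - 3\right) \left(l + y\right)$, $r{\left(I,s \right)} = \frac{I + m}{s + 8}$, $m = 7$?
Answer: $\frac{58659}{3904} \approx 15.025$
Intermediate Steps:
$Z = 32$ ($Z = 62 - 30 = 32$)
$r{\left(I,s \right)} = \frac{7 + I}{8 + s}$ ($r{\left(I,s \right)} = \frac{I + 7}{s + 8} = \frac{7 + I}{8 + s}$)
$w{\left(y,l \right)} = \left(-3 + y\right) \left(l + y\right)$
$\frac{58659}{\left(r{\left(1,-9 \right)} + w{\left(-10,0 \right)}\right) Z} = \frac{58659}{\left(\frac{7 + 1}{8 - 9} + \left(\left(-10\right)^{2} - 0 - -30 + 0 \left(-10\right)\right)\right) 32} = \frac{58659}{\left(\frac{1}{-1} \cdot 8 + \left(100 + 0 + 30 + 0\right)\right) 32} = \frac{58659}{\left(\left(-1\right) 8 + 130\right) 32} = \frac{58659}{\left(-8 + 130\right) 32} = \frac{58659}{122 \cdot 32} = \frac{58659}{3904}$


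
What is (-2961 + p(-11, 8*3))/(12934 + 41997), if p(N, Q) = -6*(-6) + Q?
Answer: -2901/54931 ≈ -0.052812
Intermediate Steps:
p(N, Q) = 36 + Q
(-2961 + p(-11, 8*3))/(12934 + 41997) = (-2961 + (36 + 8*3))/(12934 + 41997) = (-2961 + (36 + 24))/54931 = (-2961 + 60)*(1/54931) = -2901*1/54931 = -2901/54931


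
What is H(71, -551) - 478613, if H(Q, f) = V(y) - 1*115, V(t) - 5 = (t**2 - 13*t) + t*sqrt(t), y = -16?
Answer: -478259 - 64*I ≈ -4.7826e+5 - 64.0*I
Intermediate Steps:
V(t) = 5 + t**2 + t**(3/2) - 13*t (V(t) = 5 + ((t**2 - 13*t) + t*sqrt(t)) = 5 + ((t**2 - 13*t) + t**(3/2)) = 5 + (t**2 + t**(3/2) - 13*t) = 5 + t**2 + t**(3/2) - 13*t)
H(Q, f) = 354 - 64*I (H(Q, f) = (5 + (-16)**2 + (-16)**(3/2) - 13*(-16)) - 1*115 = (5 + 256 - 64*I + 208) - 115 = (469 - 64*I) - 115 = 354 - 64*I)
H(71, -551) - 478613 = (354 - 64*I) - 478613 = -478259 - 64*I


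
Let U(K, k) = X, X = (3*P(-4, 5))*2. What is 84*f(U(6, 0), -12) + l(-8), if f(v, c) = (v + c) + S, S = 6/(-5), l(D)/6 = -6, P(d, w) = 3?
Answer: 1836/5 ≈ 367.20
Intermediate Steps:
l(D) = -36 (l(D) = 6*(-6) = -36)
X = 18 (X = (3*3)*2 = 9*2 = 18)
U(K, k) = 18
S = -6/5 (S = 6*(-1/5) = -6/5 ≈ -1.2000)
f(v, c) = -6/5 + c + v (f(v, c) = (v + c) - 6/5 = (c + v) - 6/5 = -6/5 + c + v)
84*f(U(6, 0), -12) + l(-8) = 84*(-6/5 - 12 + 18) - 36 = 84*(24/5) - 36 = 2016/5 - 36 = 1836/5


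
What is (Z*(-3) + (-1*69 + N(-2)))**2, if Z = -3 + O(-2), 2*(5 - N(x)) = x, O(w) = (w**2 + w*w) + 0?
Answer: 6084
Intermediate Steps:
O(w) = 2*w**2 (O(w) = (w**2 + w**2) + 0 = 2*w**2 + 0 = 2*w**2)
N(x) = 5 - x/2
Z = 5 (Z = -3 + 2*(-2)**2 = -3 + 2*4 = -3 + 8 = 5)
(Z*(-3) + (-1*69 + N(-2)))**2 = (5*(-3) + (-1*69 + (5 - 1/2*(-2))))**2 = (-15 + (-69 + (5 + 1)))**2 = (-15 + (-69 + 6))**2 = (-15 - 63)**2 = (-78)**2 = 6084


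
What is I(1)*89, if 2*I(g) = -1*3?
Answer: -267/2 ≈ -133.50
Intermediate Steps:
I(g) = -3/2 (I(g) = (-1*3)/2 = (½)*(-3) = -3/2)
I(1)*89 = -3/2*89 = -267/2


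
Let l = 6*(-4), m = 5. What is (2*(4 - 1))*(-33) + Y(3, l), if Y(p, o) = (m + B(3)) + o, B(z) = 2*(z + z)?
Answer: -205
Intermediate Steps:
l = -24
B(z) = 4*z (B(z) = 2*(2*z) = 4*z)
Y(p, o) = 17 + o (Y(p, o) = (5 + 4*3) + o = (5 + 12) + o = 17 + o)
(2*(4 - 1))*(-33) + Y(3, l) = (2*(4 - 1))*(-33) + (17 - 24) = (2*3)*(-33) - 7 = 6*(-33) - 7 = -198 - 7 = -205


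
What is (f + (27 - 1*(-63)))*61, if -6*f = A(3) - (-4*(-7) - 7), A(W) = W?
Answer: 5673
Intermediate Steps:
f = 3 (f = -(3 - (-4*(-7) - 7))/6 = -(3 - (28 - 7))/6 = -(3 - 1*21)/6 = -(3 - 21)/6 = -⅙*(-18) = 3)
(f + (27 - 1*(-63)))*61 = (3 + (27 - 1*(-63)))*61 = (3 + (27 + 63))*61 = (3 + 90)*61 = 93*61 = 5673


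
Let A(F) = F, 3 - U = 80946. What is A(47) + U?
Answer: -80896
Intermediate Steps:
U = -80943 (U = 3 - 1*80946 = 3 - 80946 = -80943)
A(47) + U = 47 - 80943 = -80896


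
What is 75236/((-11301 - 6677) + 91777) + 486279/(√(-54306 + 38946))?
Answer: 75236/73799 - 162093*I*√15/160 ≈ 1.0195 - 3923.6*I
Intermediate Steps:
75236/((-11301 - 6677) + 91777) + 486279/(√(-54306 + 38946)) = 75236/(-17978 + 91777) + 486279/(√(-15360)) = 75236/73799 + 486279/((32*I*√15)) = 75236*(1/73799) + 486279*(-I*√15/480) = 75236/73799 - 162093*I*√15/160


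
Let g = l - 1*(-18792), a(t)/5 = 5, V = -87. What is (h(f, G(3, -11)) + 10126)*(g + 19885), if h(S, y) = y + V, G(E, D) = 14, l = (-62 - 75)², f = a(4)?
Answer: 577504638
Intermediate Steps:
a(t) = 25 (a(t) = 5*5 = 25)
f = 25
l = 18769 (l = (-137)² = 18769)
g = 37561 (g = 18769 - 1*(-18792) = 18769 + 18792 = 37561)
h(S, y) = -87 + y (h(S, y) = y - 87 = -87 + y)
(h(f, G(3, -11)) + 10126)*(g + 19885) = ((-87 + 14) + 10126)*(37561 + 19885) = (-73 + 10126)*57446 = 10053*57446 = 577504638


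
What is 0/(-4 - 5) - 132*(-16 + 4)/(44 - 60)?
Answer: -99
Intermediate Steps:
0/(-4 - 5) - 132*(-16 + 4)/(44 - 60) = 0/(-9) - (-1584)/(-16) = 0*(-⅑) - (-1584)*(-1)/16 = 0 - 132*¾ = 0 - 99 = -99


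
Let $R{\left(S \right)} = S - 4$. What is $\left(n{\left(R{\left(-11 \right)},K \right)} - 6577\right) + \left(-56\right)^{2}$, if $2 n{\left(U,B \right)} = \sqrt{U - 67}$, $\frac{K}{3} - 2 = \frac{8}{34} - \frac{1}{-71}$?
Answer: $-3441 + \frac{i \sqrt{82}}{2} \approx -3441.0 + 4.5277 i$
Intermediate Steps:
$K = \frac{8145}{1207}$ ($K = 6 + 3 \left(\frac{8}{34} - \frac{1}{-71}\right) = 6 + 3 \left(8 \cdot \frac{1}{34} - - \frac{1}{71}\right) = 6 + 3 \left(\frac{4}{17} + \frac{1}{71}\right) = 6 + 3 \cdot \frac{301}{1207} = 6 + \frac{903}{1207} = \frac{8145}{1207} \approx 6.7481$)
$R{\left(S \right)} = -4 + S$
$n{\left(U,B \right)} = \frac{\sqrt{-67 + U}}{2}$ ($n{\left(U,B \right)} = \frac{\sqrt{U - 67}}{2} = \frac{\sqrt{-67 + U}}{2}$)
$\left(n{\left(R{\left(-11 \right)},K \right)} - 6577\right) + \left(-56\right)^{2} = \left(\frac{\sqrt{-67 - 15}}{2} - 6577\right) + \left(-56\right)^{2} = \left(\frac{\sqrt{-67 - 15}}{2} - 6577\right) + 3136 = \left(\frac{\sqrt{-82}}{2} - 6577\right) + 3136 = \left(\frac{i \sqrt{82}}{2} - 6577\right) + 3136 = \left(-6577 + \frac{i \sqrt{82}}{2}\right) + 3136 = -3441 + \frac{i \sqrt{82}}{2}$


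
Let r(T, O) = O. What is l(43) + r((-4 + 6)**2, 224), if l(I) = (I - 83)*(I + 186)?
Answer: -8936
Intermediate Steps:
l(I) = (-83 + I)*(186 + I)
l(43) + r((-4 + 6)**2, 224) = (-15438 + 43**2 + 103*43) + 224 = (-15438 + 1849 + 4429) + 224 = -9160 + 224 = -8936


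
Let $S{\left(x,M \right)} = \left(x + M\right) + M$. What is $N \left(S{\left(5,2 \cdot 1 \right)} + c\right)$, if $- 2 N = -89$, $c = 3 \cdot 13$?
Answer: $2136$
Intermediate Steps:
$S{\left(x,M \right)} = x + 2 M$ ($S{\left(x,M \right)} = \left(M + x\right) + M = x + 2 M$)
$c = 39$
$N = \frac{89}{2}$ ($N = \left(- \frac{1}{2}\right) \left(-89\right) = \frac{89}{2} \approx 44.5$)
$N \left(S{\left(5,2 \cdot 1 \right)} + c\right) = \frac{89 \left(\left(5 + 2 \cdot 2 \cdot 1\right) + 39\right)}{2} = \frac{89 \left(\left(5 + 2 \cdot 2\right) + 39\right)}{2} = \frac{89 \left(\left(5 + 4\right) + 39\right)}{2} = \frac{89 \left(9 + 39\right)}{2} = \frac{89}{2} \cdot 48 = 2136$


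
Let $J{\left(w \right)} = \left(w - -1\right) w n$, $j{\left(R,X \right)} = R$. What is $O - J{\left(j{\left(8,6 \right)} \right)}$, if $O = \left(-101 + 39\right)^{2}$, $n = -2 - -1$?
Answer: $3916$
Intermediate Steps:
$n = -1$ ($n = -2 + 1 = -1$)
$O = 3844$ ($O = \left(-62\right)^{2} = 3844$)
$J{\left(w \right)} = - w \left(1 + w\right)$ ($J{\left(w \right)} = \left(w - -1\right) w \left(-1\right) = \left(w + 1\right) w \left(-1\right) = \left(1 + w\right) w \left(-1\right) = w \left(1 + w\right) \left(-1\right) = - w \left(1 + w\right)$)
$O - J{\left(j{\left(8,6 \right)} \right)} = 3844 - \left(-1\right) 8 \left(1 + 8\right) = 3844 - \left(-1\right) 8 \cdot 9 = 3844 - -72 = 3844 + 72 = 3916$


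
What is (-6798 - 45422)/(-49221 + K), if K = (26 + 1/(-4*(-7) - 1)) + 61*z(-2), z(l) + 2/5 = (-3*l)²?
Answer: 3524850/3174077 ≈ 1.1105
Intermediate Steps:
z(l) = -⅖ + 9*l² (z(l) = -⅖ + (-3*l)² = -⅖ + 9*l²)
K = 296681/135 (K = (26 + 1/(-4*(-7) - 1)) + 61*(-⅖ + 9*(-2)²) = (26 + 1/(28 - 1)) + 61*(-⅖ + 9*4) = (26 + 1/27) + 61*(-⅖ + 36) = (26 + 1/27) + 61*(178/5) = 703/27 + 10858/5 = 296681/135 ≈ 2197.6)
(-6798 - 45422)/(-49221 + K) = (-6798 - 45422)/(-49221 + 296681/135) = -52220/(-6348154/135) = -52220*(-135/6348154) = 3524850/3174077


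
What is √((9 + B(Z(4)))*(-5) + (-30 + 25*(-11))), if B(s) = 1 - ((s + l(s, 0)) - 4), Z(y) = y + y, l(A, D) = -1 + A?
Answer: 10*I*√3 ≈ 17.32*I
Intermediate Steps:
Z(y) = 2*y
B(s) = 6 - 2*s (B(s) = 1 - ((s + (-1 + s)) - 4) = 1 - ((-1 + 2*s) - 4) = 1 - (-5 + 2*s) = 1 + (5 - 2*s) = 6 - 2*s)
√((9 + B(Z(4)))*(-5) + (-30 + 25*(-11))) = √((9 + (6 - 4*4))*(-5) + (-30 + 25*(-11))) = √((9 + (6 - 2*8))*(-5) + (-30 - 275)) = √((9 + (6 - 16))*(-5) - 305) = √((9 - 10)*(-5) - 305) = √(-1*(-5) - 305) = √(5 - 305) = √(-300) = 10*I*√3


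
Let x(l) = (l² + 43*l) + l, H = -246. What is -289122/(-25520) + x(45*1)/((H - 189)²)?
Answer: 4200101/370040 ≈ 11.350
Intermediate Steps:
x(l) = l² + 44*l
-289122/(-25520) + x(45*1)/((H - 189)²) = -289122/(-25520) + ((45*1)*(44 + 45*1))/((-246 - 189)²) = -289122*(-1/25520) + (45*(44 + 45))/((-435)²) = 144561/12760 + (45*89)/189225 = 144561/12760 + 4005*(1/189225) = 144561/12760 + 89/4205 = 4200101/370040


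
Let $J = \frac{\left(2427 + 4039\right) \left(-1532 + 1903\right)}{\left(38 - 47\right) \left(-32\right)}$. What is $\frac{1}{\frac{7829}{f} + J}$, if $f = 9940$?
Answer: $\frac{357840}{2980897699} \approx 0.00012004$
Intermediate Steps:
$J = \frac{1199443}{144}$ ($J = \frac{6466 \cdot 371}{\left(-9\right) \left(-32\right)} = \frac{2398886}{288} = 2398886 \cdot \frac{1}{288} = \frac{1199443}{144} \approx 8329.5$)
$\frac{1}{\frac{7829}{f} + J} = \frac{1}{\frac{7829}{9940} + \frac{1199443}{144}} = \frac{1}{\frac{2980897699}{357840}} = \frac{357840}{2980897699}$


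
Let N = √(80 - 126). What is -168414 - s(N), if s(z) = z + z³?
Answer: -168414 + 45*I*√46 ≈ -1.6841e+5 + 305.21*I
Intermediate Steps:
N = I*√46 (N = √(-46) = I*√46 ≈ 6.7823*I)
-168414 - s(N) = -168414 - (I*√46 + (I*√46)³) = -168414 - (I*√46 - 46*I*√46) = -168414 - (-45)*I*√46 = -168414 + 45*I*√46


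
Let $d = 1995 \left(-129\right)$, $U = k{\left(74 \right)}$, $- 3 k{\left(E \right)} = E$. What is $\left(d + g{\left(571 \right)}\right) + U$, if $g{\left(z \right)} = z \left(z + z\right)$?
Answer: $\frac{1184107}{3} \approx 3.947 \cdot 10^{5}$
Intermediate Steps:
$k{\left(E \right)} = - \frac{E}{3}$
$U = - \frac{74}{3}$ ($U = \left(- \frac{1}{3}\right) 74 = - \frac{74}{3} \approx -24.667$)
$g{\left(z \right)} = 2 z^{2}$ ($g{\left(z \right)} = z 2 z = 2 z^{2}$)
$d = -257355$
$\left(d + g{\left(571 \right)}\right) + U = \left(-257355 + 2 \cdot 571^{2}\right) - \frac{74}{3} = \left(-257355 + 2 \cdot 326041\right) - \frac{74}{3} = \left(-257355 + 652082\right) - \frac{74}{3} = 394727 - \frac{74}{3} = \frac{1184107}{3}$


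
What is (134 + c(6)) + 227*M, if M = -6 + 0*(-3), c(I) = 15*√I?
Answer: -1228 + 15*√6 ≈ -1191.3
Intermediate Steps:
M = -6 (M = -6 + 0 = -6)
(134 + c(6)) + 227*M = (134 + 15*√6) + 227*(-6) = (134 + 15*√6) - 1362 = -1228 + 15*√6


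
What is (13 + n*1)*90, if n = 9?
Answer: 1980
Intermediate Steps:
(13 + n*1)*90 = (13 + 9*1)*90 = (13 + 9)*90 = 22*90 = 1980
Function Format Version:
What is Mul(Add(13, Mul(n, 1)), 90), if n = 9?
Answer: 1980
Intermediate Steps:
Mul(Add(13, Mul(n, 1)), 90) = Mul(Add(13, Mul(9, 1)), 90) = Mul(Add(13, 9), 90) = Mul(22, 90) = 1980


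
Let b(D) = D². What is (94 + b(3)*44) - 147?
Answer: 343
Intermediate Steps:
(94 + b(3)*44) - 147 = (94 + 3²*44) - 147 = (94 + 9*44) - 147 = (94 + 396) - 147 = 490 - 147 = 343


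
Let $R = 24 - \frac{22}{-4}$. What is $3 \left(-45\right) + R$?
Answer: $- \frac{211}{2} \approx -105.5$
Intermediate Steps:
$R = \frac{59}{2}$ ($R = 24 - 22 \left(- \frac{1}{4}\right) = 24 - - \frac{11}{2} = 24 + \frac{11}{2} = \frac{59}{2} \approx 29.5$)
$3 \left(-45\right) + R = 3 \left(-45\right) + \frac{59}{2} = -135 + \frac{59}{2} = - \frac{211}{2}$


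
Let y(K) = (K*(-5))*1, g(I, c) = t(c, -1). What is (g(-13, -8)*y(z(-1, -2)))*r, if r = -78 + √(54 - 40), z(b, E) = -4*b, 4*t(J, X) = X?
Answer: -390 + 5*√14 ≈ -371.29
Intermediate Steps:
t(J, X) = X/4
g(I, c) = -¼ (g(I, c) = (¼)*(-1) = -¼)
y(K) = -5*K (y(K) = -5*K*1 = -5*K)
r = -78 + √14 ≈ -74.258
(g(-13, -8)*y(z(-1, -2)))*r = (-(-5)*(-4*(-1))/4)*(-78 + √14) = (-(-5)*4/4)*(-78 + √14) = (-¼*(-20))*(-78 + √14) = 5*(-78 + √14) = -390 + 5*√14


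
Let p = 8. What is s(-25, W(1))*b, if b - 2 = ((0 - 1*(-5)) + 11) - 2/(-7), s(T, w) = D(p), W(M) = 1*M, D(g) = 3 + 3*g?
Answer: 3456/7 ≈ 493.71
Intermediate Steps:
W(M) = M
s(T, w) = 27 (s(T, w) = 3 + 3*8 = 3 + 24 = 27)
b = 128/7 (b = 2 + (((0 - 1*(-5)) + 11) - 2/(-7)) = 2 + (((0 + 5) + 11) - 2*(-1/7)) = 2 + ((5 + 11) + 2/7) = 2 + (16 + 2/7) = 2 + 114/7 = 128/7 ≈ 18.286)
s(-25, W(1))*b = 27*(128/7) = 3456/7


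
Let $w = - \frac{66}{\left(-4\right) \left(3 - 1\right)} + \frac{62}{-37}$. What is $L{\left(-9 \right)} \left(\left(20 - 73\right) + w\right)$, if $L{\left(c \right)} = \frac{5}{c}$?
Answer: $\frac{34355}{1332} \approx 25.792$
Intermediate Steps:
$w = \frac{973}{148}$ ($w = - \frac{66}{\left(-4\right) 2} + 62 \left(- \frac{1}{37}\right) = - \frac{66}{-8} - \frac{62}{37} = \left(-66\right) \left(- \frac{1}{8}\right) - \frac{62}{37} = \frac{33}{4} - \frac{62}{37} = \frac{973}{148} \approx 6.5743$)
$L{\left(-9 \right)} \left(\left(20 - 73\right) + w\right) = \frac{5}{-9} \left(\left(20 - 73\right) + \frac{973}{148}\right) = 5 \left(- \frac{1}{9}\right) \left(\left(20 - 73\right) + \frac{973}{148}\right) = - \frac{5 \left(-53 + \frac{973}{148}\right)}{9} = \left(- \frac{5}{9}\right) \left(- \frac{6871}{148}\right) = \frac{34355}{1332}$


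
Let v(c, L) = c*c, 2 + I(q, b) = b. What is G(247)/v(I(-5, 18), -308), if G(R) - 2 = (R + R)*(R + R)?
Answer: 122019/128 ≈ 953.27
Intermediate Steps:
I(q, b) = -2 + b
G(R) = 2 + 4*R² (G(R) = 2 + (R + R)*(R + R) = 2 + (2*R)*(2*R) = 2 + 4*R²)
v(c, L) = c²
G(247)/v(I(-5, 18), -308) = (2 + 4*247²)/((-2 + 18)²) = (2 + 4*61009)/(16²) = (2 + 244036)/256 = 244038*(1/256) = 122019/128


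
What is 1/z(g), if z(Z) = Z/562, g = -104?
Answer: -281/52 ≈ -5.4038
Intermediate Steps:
z(Z) = Z/562 (z(Z) = Z*(1/562) = Z/562)
1/z(g) = 1/((1/562)*(-104)) = 1/(-52/281) = -281/52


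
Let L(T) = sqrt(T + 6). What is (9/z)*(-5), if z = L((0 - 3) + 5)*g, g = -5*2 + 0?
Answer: 9*sqrt(2)/8 ≈ 1.5910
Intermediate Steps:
g = -10 (g = -10 + 0 = -10)
L(T) = sqrt(6 + T)
z = -20*sqrt(2) (z = sqrt(6 + ((0 - 3) + 5))*(-10) = sqrt(6 + (-3 + 5))*(-10) = sqrt(6 + 2)*(-10) = sqrt(8)*(-10) = (2*sqrt(2))*(-10) = -20*sqrt(2) ≈ -28.284)
(9/z)*(-5) = (9/((-20*sqrt(2))))*(-5) = (9*(-sqrt(2)/40))*(-5) = -9*sqrt(2)/40*(-5) = 9*sqrt(2)/8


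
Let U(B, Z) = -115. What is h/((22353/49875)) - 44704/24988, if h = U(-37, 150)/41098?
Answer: -3434271591973/1912963823906 ≈ -1.7953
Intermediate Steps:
h = -115/41098 ≈ -0.0027982
h/((22353/49875)) - 44704/24988 = -115/(41098*(22353/49875)) - 44704/24988 = -115/(41098*(22353*(1/49875))) - 44704*1/24988 = -115/(41098*7451/16625) - 11176/6247 = -115/41098*16625/7451 - 11176/6247 = -1911875/306221198 - 11176/6247 = -3434271591973/1912963823906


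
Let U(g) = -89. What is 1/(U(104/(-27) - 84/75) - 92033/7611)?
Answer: -7611/769412 ≈ -0.0098920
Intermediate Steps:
1/(U(104/(-27) - 84/75) - 92033/7611) = 1/(-89 - 92033/7611) = 1/(-769412/7611) = -7611/769412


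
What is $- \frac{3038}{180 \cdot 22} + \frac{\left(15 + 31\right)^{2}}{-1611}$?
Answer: $- \frac{245807}{118140} \approx -2.0806$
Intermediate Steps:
$- \frac{3038}{180 \cdot 22} + \frac{\left(15 + 31\right)^{2}}{-1611} = - \frac{3038}{3960} + 46^{2} \left(- \frac{1}{1611}\right) = \left(-3038\right) \frac{1}{3960} + 2116 \left(- \frac{1}{1611}\right) = - \frac{1519}{1980} - \frac{2116}{1611} = - \frac{245807}{118140}$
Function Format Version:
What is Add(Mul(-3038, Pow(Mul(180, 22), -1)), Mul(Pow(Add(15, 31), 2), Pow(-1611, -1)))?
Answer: Rational(-245807, 118140) ≈ -2.0806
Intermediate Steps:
Add(Mul(-3038, Pow(Mul(180, 22), -1)), Mul(Pow(Add(15, 31), 2), Pow(-1611, -1))) = Add(Mul(-3038, Pow(3960, -1)), Mul(Pow(46, 2), Rational(-1, 1611))) = Add(Mul(-3038, Rational(1, 3960)), Mul(2116, Rational(-1, 1611))) = Add(Rational(-1519, 1980), Rational(-2116, 1611)) = Rational(-245807, 118140)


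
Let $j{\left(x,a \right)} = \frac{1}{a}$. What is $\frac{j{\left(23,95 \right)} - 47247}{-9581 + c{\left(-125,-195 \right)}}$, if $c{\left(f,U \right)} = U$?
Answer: $\frac{280529}{58045} \approx 4.833$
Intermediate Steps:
$\frac{j{\left(23,95 \right)} - 47247}{-9581 + c{\left(-125,-195 \right)}} = \frac{\frac{1}{95} - 47247}{-9581 - 195} = \frac{\frac{1}{95} - 47247}{-9776} = \left(- \frac{4488464}{95}\right) \left(- \frac{1}{9776}\right) = \frac{280529}{58045}$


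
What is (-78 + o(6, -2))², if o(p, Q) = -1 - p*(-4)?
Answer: 3025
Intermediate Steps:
o(p, Q) = -1 + 4*p (o(p, Q) = -1 - (-4)*p = -1 + 4*p)
(-78 + o(6, -2))² = (-78 + (-1 + 4*6))² = (-78 + (-1 + 24))² = (-78 + 23)² = (-55)² = 3025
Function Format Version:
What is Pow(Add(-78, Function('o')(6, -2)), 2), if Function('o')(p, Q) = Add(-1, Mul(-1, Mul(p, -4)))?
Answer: 3025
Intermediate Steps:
Function('o')(p, Q) = Add(-1, Mul(4, p)) (Function('o')(p, Q) = Add(-1, Mul(-1, Mul(-4, p))) = Add(-1, Mul(4, p)))
Pow(Add(-78, Function('o')(6, -2)), 2) = Pow(Add(-78, Add(-1, Mul(4, 6))), 2) = Pow(Add(-78, Add(-1, 24)), 2) = Pow(Add(-78, 23), 2) = Pow(-55, 2) = 3025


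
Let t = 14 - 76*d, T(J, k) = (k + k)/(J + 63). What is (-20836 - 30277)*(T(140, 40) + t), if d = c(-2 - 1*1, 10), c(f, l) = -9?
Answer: -7246494462/203 ≈ -3.5697e+7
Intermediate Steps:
d = -9
T(J, k) = 2*k/(63 + J) (T(J, k) = (2*k)/(63 + J) = 2*k/(63 + J))
t = 698 (t = 14 - 76*(-9) = 14 + 684 = 698)
(-20836 - 30277)*(T(140, 40) + t) = (-20836 - 30277)*(2*40/(63 + 140) + 698) = -51113*(2*40/203 + 698) = -51113*(2*40*(1/203) + 698) = -51113*(80/203 + 698) = -51113*141774/203 = -7246494462/203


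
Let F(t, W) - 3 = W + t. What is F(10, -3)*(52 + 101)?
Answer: 1530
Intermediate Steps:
F(t, W) = 3 + W + t (F(t, W) = 3 + (W + t) = 3 + W + t)
F(10, -3)*(52 + 101) = (3 - 3 + 10)*(52 + 101) = 10*153 = 1530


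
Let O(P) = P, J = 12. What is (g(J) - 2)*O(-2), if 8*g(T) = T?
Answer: 1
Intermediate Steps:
g(T) = T/8
(g(J) - 2)*O(-2) = ((⅛)*12 - 2)*(-2) = (3/2 - 2)*(-2) = -½*(-2) = 1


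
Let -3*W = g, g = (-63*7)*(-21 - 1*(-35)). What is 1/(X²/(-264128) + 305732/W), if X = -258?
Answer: 9706704/1439560589 ≈ 0.0067428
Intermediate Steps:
g = -6174 (g = -441*(-21 + 35) = -441*14 = -6174)
W = 2058 (W = -⅓*(-6174) = 2058)
1/(X²/(-264128) + 305732/W) = 1/((-258)²/(-264128) + 305732/2058) = 1/(66564*(-1/264128) + 305732*(1/2058)) = 1/(-16641/66032 + 21838/147) = 1/(1439560589/9706704) = 9706704/1439560589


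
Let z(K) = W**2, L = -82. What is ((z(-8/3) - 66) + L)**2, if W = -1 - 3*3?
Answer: 2304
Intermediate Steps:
W = -10 (W = -1 - 9 = -10)
z(K) = 100 (z(K) = (-10)**2 = 100)
((z(-8/3) - 66) + L)**2 = ((100 - 66) - 82)**2 = (34 - 82)**2 = (-48)**2 = 2304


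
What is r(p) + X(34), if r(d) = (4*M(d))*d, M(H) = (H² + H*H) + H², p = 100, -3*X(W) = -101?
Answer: 36000101/3 ≈ 1.2000e+7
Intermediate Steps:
X(W) = 101/3 (X(W) = -⅓*(-101) = 101/3)
M(H) = 3*H² (M(H) = (H² + H²) + H² = 2*H² + H² = 3*H²)
r(d) = 12*d³ (r(d) = (4*(3*d²))*d = (12*d²)*d = 12*d³)
r(p) + X(34) = 12*100³ + 101/3 = 12*1000000 + 101/3 = 12000000 + 101/3 = 36000101/3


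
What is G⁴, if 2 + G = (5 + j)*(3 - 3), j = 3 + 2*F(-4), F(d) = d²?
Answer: 16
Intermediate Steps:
j = 35 (j = 3 + 2*(-4)² = 3 + 2*16 = 3 + 32 = 35)
G = -2 (G = -2 + (5 + 35)*(3 - 3) = -2 + 40*0 = -2 + 0 = -2)
G⁴ = (-2)⁴ = 16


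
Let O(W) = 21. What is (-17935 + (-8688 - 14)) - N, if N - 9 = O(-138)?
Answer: -26667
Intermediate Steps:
N = 30 (N = 9 + 21 = 30)
(-17935 + (-8688 - 14)) - N = (-17935 + (-8688 - 14)) - 1*30 = (-17935 - 8702) - 30 = -26637 - 30 = -26667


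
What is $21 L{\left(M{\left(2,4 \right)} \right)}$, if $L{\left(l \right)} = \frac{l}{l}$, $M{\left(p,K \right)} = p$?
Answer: $21$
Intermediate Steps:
$L{\left(l \right)} = 1$
$21 L{\left(M{\left(2,4 \right)} \right)} = 21 \cdot 1 = 21$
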